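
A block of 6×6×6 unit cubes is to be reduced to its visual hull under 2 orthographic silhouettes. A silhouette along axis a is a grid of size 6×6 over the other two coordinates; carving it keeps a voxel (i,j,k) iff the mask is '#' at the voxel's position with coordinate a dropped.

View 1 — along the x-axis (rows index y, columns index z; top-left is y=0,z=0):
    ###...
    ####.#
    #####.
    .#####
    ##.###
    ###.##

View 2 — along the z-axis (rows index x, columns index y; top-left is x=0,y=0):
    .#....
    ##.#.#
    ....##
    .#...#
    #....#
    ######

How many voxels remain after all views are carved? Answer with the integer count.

voxel count = 79

before carving: 216 voxels (6×6×6)
step 1: project along x, AND mask (28/36) → |grid| = 168
step 2: project along z, AND mask (17/36) → |grid| = 79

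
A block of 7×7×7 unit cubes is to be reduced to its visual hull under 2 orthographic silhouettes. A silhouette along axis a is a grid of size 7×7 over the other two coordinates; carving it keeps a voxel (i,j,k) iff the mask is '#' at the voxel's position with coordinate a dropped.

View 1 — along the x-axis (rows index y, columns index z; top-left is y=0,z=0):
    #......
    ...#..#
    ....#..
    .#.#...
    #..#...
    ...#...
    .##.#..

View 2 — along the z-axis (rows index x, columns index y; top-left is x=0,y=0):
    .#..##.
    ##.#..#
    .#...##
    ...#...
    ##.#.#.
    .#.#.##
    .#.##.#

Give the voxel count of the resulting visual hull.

before carving: 343 voxels (7×7×7)
[1] x-view keeps 12 columns → grid now 84
[2] z-view keeps 23 columns → grid now 44

|visual hull| = 44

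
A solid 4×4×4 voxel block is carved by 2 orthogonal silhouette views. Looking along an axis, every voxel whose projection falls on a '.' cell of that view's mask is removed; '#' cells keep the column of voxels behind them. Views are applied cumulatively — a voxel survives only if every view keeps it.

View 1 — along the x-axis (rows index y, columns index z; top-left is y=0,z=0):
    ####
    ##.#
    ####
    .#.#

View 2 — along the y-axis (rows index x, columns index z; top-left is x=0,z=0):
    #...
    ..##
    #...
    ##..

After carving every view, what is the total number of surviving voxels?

before carving: 64 voxels (4×4×4)
step 1: project along x, AND mask (13/16) → |grid| = 52
step 2: project along y, AND mask (6/16) → |grid| = 19

remaining voxels: 19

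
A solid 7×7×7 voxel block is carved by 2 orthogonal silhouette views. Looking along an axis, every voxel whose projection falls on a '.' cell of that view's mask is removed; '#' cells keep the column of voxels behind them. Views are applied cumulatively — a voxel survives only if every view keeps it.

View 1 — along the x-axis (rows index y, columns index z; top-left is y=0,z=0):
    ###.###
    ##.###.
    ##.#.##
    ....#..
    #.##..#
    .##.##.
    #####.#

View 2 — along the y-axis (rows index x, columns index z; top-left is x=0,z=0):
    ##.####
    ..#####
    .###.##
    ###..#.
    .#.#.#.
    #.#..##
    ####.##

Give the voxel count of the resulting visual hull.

voxel count = 143

full grid |V| = 343
[1] x-view keeps 31 columns → grid now 217
[2] y-view keeps 33 columns → grid now 143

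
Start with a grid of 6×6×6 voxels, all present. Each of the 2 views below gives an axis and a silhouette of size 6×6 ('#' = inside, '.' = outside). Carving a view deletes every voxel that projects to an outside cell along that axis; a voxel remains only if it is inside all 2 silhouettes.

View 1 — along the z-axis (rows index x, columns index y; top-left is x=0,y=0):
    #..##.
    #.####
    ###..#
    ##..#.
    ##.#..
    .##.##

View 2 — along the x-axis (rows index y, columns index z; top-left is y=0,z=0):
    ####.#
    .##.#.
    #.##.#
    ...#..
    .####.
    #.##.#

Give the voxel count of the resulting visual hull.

full grid |V| = 216
after view 1 [z-axis, 22 of 36 cells solid] → remaining = 132
after view 2 [x-axis, 21 of 36 cells solid] → remaining = 80

remaining voxels: 80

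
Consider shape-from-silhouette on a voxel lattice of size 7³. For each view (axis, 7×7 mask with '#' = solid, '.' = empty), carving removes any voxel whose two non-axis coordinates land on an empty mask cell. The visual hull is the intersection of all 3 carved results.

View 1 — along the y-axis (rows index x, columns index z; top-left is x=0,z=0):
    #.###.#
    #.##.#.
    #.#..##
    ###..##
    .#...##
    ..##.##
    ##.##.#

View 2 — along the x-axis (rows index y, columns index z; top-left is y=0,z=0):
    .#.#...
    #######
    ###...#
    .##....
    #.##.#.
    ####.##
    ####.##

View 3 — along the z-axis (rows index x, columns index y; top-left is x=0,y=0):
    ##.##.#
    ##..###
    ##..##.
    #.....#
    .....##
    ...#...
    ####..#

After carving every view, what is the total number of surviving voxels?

start: 7×7×7 = 343 voxels
step 1: project along y, AND mask (30/49) → |grid| = 210
step 2: project along x, AND mask (31/49) → |grid| = 139
step 3: project along z, AND mask (24/49) → |grid| = 70

remaining voxels: 70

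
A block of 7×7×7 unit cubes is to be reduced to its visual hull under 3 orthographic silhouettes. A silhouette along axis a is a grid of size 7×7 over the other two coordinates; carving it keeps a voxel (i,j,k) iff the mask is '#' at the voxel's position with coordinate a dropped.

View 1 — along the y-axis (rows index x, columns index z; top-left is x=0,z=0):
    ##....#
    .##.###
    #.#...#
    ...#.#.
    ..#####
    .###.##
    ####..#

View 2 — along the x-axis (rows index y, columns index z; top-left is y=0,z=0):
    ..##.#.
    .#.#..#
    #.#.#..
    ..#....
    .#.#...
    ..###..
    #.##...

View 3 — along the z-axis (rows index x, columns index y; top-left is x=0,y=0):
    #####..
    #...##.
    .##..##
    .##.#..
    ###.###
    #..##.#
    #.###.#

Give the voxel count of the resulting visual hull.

initial block: 7^3 = 343
V1 y: intersect with XZ mask (28 set) -- 196 left
V2 x: intersect with YZ mask (18 set) -- 73 left
V3 z: intersect with XY mask (30 set) -- 48 left

remaining voxels: 48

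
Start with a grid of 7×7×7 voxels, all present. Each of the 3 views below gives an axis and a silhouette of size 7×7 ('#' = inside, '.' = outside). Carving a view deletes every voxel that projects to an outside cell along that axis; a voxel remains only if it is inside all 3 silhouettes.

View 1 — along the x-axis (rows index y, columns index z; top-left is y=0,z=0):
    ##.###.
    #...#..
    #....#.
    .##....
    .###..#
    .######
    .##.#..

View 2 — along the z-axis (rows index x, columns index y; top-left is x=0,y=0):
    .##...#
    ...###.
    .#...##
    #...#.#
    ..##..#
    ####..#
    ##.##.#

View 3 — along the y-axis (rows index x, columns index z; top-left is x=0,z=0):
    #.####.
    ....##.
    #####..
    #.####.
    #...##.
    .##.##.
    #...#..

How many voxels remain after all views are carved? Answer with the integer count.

before carving: 343 voxels (7×7×7)
carve view 1 (along x, YZ-mask fill 24/49): 168 voxels remain
carve view 2 (along z, XY-mask fill 25/49): 79 voxels remain
carve view 3 (along y, XZ-mask fill 26/49): 43 voxels remain

remaining voxels: 43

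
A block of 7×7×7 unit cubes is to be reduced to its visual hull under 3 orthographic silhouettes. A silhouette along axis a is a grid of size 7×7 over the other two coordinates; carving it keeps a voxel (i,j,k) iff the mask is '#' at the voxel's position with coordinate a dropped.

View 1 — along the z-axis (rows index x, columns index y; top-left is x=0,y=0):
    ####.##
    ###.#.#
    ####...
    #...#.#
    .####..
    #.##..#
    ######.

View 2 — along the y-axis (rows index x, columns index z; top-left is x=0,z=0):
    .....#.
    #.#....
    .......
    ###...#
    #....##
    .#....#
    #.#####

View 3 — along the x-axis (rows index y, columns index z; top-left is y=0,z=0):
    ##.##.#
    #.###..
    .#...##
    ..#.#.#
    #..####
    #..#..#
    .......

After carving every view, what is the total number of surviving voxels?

|visual hull| = 43

full grid |V| = 343
step 1: project along z, AND mask (32/49) → |grid| = 224
step 2: project along y, AND mask (18/49) → |grid| = 84
step 3: project along x, AND mask (23/49) → |grid| = 43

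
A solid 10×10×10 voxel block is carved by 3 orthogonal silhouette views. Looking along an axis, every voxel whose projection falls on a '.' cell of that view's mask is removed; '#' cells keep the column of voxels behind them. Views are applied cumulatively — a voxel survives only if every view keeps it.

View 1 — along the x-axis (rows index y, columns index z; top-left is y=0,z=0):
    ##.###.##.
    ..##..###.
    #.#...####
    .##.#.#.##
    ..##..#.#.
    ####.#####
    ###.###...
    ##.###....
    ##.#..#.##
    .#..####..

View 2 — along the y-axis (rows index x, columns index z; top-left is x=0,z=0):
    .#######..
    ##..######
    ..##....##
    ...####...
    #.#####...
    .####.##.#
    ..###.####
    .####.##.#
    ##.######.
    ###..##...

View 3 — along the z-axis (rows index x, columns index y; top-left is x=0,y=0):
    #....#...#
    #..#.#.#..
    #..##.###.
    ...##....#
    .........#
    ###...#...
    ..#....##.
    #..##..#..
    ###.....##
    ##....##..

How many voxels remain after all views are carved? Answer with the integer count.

remaining voxels: 141

start: 10×10×10 = 1000 voxels
V1 x: intersect with YZ mask (59 set) -- 590 left
V2 y: intersect with XZ mask (63 set) -- 376 left
V3 z: intersect with XY mask (37 set) -- 141 left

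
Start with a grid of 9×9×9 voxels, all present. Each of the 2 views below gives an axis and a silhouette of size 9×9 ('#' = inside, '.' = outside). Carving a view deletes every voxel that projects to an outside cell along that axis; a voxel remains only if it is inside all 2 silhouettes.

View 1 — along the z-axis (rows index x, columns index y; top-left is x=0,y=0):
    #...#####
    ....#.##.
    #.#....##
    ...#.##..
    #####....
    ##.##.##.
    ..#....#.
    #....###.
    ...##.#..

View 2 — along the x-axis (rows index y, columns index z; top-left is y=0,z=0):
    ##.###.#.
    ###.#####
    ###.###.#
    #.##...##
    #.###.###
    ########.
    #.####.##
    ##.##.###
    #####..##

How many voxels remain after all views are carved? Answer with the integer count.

initial block: 9^3 = 729
V1 z: intersect with XY mask (36 set) -- 324 left
V2 x: intersect with YZ mask (62 set) -- 244 left

|visual hull| = 244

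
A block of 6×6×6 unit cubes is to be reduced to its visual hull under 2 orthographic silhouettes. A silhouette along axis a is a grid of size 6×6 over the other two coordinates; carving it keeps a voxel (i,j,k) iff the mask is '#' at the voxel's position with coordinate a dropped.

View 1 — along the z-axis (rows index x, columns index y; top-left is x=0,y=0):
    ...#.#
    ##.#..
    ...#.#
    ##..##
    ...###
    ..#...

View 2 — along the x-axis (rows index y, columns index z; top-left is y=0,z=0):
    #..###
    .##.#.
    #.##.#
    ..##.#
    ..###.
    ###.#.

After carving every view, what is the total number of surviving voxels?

initial block: 6^3 = 216
carve view 1 (along z, XY-mask fill 15/36): 90 voxels remain
carve view 2 (along x, YZ-mask fill 21/36): 52 voxels remain

52 voxels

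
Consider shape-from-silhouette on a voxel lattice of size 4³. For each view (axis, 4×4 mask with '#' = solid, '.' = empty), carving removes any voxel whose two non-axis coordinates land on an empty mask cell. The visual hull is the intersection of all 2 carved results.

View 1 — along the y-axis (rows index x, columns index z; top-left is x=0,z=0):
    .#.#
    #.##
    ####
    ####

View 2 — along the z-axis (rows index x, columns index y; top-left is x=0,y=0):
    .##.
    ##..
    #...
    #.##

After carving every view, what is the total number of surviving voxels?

26 voxels

start: 4×4×4 = 64 voxels
carve view 1 (along y, XZ-mask fill 13/16): 52 voxels remain
carve view 2 (along z, XY-mask fill 8/16): 26 voxels remain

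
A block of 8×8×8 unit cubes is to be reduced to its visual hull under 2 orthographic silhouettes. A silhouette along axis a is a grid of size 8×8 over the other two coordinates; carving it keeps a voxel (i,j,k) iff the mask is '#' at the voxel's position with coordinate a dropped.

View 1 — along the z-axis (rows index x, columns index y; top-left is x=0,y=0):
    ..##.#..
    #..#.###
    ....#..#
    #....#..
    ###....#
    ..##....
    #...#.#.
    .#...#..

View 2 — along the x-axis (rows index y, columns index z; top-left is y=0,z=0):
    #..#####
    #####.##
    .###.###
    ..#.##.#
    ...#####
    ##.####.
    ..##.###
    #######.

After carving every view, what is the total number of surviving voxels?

initial block: 8^3 = 512
  1. axis=2 (XY plane), |mask|=23  ⇒  voxels=184
  2. axis=0 (YZ plane), |mask|=46  ⇒  voxels=133

voxel count = 133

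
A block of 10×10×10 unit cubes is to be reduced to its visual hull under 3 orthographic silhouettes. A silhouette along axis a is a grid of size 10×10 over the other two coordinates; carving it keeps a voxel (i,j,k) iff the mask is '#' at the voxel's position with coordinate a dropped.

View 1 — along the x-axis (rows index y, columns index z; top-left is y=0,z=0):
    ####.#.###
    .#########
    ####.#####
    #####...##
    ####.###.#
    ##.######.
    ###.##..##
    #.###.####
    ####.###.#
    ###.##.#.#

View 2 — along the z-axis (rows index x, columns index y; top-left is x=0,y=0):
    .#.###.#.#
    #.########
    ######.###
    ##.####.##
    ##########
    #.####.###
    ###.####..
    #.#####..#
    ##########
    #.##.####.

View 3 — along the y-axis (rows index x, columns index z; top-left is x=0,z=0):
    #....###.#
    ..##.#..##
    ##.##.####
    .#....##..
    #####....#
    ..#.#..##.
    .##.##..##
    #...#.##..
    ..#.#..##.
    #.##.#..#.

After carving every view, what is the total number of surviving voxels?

remaining voxels: 320

initial block: 10^3 = 1000
carve view 1 (along x, YZ-mask fill 79/100): 790 voxels remain
carve view 2 (along z, XY-mask fill 81/100): 638 voxels remain
carve view 3 (along y, XZ-mask fill 50/100): 320 voxels remain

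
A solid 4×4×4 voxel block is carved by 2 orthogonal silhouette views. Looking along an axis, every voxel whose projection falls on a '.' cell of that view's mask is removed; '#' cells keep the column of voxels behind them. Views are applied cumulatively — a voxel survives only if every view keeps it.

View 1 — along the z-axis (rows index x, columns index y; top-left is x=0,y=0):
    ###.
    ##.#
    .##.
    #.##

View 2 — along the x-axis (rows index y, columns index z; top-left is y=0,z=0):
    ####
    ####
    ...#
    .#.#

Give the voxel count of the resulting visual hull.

start: 4×4×4 = 64 voxels
[1] z-view keeps 11 columns → grid now 44
[2] x-view keeps 11 columns → grid now 31

remaining voxels: 31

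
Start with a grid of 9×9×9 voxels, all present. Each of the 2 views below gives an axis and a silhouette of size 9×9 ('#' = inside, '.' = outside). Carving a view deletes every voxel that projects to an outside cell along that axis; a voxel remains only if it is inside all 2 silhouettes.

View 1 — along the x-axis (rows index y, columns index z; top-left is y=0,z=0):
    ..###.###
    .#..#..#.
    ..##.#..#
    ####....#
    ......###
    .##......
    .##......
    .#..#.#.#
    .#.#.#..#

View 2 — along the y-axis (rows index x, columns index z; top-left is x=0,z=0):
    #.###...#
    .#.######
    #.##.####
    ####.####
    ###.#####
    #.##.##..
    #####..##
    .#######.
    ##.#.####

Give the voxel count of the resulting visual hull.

initial block: 9^3 = 729
carve view 1 (along x, YZ-mask fill 33/81): 297 voxels remain
carve view 2 (along y, XZ-mask fill 61/81): 223 voxels remain

223 voxels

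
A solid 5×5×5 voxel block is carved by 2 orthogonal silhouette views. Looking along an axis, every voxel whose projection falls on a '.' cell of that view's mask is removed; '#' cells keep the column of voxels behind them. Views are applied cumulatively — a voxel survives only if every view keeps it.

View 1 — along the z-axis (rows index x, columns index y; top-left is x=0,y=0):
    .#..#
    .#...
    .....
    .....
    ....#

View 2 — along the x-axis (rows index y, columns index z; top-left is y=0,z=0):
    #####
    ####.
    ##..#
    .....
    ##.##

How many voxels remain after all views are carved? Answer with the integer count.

before carving: 125 voxels (5×5×5)
carve view 1 (along z, XY-mask fill 4/25): 20 voxels remain
carve view 2 (along x, YZ-mask fill 16/25): 16 voxels remain

voxel count = 16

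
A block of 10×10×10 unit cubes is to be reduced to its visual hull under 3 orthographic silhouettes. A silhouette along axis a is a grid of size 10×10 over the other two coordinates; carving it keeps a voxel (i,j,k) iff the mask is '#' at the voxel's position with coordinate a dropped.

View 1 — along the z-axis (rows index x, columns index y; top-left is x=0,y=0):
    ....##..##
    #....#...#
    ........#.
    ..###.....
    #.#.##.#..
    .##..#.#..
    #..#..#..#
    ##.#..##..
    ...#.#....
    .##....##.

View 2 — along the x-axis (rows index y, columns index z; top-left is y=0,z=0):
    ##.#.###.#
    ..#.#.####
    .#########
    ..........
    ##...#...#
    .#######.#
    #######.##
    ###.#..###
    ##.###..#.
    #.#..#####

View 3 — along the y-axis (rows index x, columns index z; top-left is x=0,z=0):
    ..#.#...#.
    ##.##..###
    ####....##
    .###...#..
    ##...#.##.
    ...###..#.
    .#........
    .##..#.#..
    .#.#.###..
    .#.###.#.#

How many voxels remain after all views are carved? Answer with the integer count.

initial block: 10^3 = 1000
V1 z: intersect with XY mask (35 set) -- 350 left
V2 x: intersect with YZ mask (63 set) -- 219 left
V3 y: intersect with XZ mask (45 set) -- 93 left

|visual hull| = 93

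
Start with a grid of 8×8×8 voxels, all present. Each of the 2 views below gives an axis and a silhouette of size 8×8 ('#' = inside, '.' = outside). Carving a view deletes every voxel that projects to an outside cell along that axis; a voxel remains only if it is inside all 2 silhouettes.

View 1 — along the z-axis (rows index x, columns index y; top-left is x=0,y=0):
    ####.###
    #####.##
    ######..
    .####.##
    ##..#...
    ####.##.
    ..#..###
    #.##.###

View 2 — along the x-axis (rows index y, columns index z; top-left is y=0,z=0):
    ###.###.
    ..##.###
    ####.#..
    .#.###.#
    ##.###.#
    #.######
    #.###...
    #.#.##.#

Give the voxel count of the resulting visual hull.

239 voxels

start: 8×8×8 = 512 voxels
  1. axis=2 (XY plane), |mask|=45  ⇒  voxels=360
  2. axis=0 (YZ plane), |mask|=43  ⇒  voxels=239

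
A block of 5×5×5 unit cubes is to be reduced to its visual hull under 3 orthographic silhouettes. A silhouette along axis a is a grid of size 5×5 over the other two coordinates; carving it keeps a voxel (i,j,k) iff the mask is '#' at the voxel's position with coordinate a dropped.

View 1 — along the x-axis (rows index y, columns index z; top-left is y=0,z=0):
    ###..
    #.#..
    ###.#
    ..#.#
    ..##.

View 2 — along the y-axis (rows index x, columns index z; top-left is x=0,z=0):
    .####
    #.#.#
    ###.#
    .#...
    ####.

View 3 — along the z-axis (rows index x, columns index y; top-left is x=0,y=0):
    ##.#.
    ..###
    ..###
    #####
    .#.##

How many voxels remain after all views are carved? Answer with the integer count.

25 voxels

before carving: 125 voxels (5×5×5)
step 1: project along x, AND mask (13/25) → |grid| = 65
step 2: project along y, AND mask (16/25) → |grid| = 45
step 3: project along z, AND mask (17/25) → |grid| = 25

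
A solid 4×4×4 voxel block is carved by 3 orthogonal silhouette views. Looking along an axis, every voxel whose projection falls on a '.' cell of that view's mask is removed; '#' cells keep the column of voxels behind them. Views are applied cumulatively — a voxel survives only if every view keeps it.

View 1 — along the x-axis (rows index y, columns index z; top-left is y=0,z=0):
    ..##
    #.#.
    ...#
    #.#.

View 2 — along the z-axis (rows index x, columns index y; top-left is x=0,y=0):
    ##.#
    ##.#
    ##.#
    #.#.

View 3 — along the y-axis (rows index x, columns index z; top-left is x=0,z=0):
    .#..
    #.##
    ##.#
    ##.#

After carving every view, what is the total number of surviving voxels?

voxel count = 11

full grid |V| = 64
after view 1 [x-axis, 7 of 16 cells solid] → remaining = 28
after view 2 [z-axis, 11 of 16 cells solid] → remaining = 21
after view 3 [y-axis, 10 of 16 cells solid] → remaining = 11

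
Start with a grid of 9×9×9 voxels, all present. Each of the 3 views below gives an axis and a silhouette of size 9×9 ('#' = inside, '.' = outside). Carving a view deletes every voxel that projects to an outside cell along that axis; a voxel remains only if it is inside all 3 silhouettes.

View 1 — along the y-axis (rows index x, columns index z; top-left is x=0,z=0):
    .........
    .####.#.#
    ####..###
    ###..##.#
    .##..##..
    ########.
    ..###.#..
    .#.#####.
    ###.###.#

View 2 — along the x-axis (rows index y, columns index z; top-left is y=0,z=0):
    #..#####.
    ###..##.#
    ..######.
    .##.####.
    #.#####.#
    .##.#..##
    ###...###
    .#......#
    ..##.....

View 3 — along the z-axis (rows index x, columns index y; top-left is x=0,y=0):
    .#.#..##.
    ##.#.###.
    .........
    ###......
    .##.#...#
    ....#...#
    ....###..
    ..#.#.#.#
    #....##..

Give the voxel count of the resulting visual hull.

start: 9×9×9 = 729 voxels
carve view 1 (along y, XZ-mask fill 48/81): 432 voxels remain
carve view 2 (along x, YZ-mask fill 46/81): 253 voxels remain
carve view 3 (along z, XY-mask fill 29/81): 86 voxels remain

86 voxels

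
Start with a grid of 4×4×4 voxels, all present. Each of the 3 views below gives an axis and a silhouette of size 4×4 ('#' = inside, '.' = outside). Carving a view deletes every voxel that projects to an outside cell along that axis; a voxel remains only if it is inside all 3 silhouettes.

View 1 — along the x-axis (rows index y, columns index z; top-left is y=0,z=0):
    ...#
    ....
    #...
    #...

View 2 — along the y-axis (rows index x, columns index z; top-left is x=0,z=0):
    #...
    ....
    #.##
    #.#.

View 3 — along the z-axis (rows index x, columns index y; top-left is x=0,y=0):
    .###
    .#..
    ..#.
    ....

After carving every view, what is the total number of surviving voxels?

before carving: 64 voxels (4×4×4)
after view 1 [x-axis, 3 of 16 cells solid] → remaining = 12
after view 2 [y-axis, 6 of 16 cells solid] → remaining = 7
after view 3 [z-axis, 5 of 16 cells solid] → remaining = 3

remaining voxels: 3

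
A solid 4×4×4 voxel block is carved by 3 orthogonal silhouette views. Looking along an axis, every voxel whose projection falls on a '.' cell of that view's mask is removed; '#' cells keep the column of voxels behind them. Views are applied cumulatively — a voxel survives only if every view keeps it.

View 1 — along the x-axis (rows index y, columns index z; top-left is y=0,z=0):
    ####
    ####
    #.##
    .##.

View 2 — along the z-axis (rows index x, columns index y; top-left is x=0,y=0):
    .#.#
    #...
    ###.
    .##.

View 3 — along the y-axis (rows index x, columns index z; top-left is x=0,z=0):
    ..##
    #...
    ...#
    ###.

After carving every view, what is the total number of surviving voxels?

remaining voxels: 12

start: 4×4×4 = 64 voxels
after view 1 [x-axis, 13 of 16 cells solid] → remaining = 52
after view 2 [z-axis, 8 of 16 cells solid] → remaining = 28
after view 3 [y-axis, 7 of 16 cells solid] → remaining = 12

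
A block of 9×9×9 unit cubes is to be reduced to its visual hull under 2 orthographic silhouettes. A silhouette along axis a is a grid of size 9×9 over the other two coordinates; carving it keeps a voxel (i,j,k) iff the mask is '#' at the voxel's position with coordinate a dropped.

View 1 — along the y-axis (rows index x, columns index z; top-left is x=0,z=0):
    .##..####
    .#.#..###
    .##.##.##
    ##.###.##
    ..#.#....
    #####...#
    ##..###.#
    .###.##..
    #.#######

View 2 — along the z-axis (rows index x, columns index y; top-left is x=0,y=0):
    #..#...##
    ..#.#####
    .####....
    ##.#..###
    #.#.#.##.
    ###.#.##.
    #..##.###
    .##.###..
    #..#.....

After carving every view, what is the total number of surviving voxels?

243 voxels

before carving: 729 voxels (9×9×9)
[1] y-view keeps 51 columns → grid now 459
[2] z-view keeps 44 columns → grid now 243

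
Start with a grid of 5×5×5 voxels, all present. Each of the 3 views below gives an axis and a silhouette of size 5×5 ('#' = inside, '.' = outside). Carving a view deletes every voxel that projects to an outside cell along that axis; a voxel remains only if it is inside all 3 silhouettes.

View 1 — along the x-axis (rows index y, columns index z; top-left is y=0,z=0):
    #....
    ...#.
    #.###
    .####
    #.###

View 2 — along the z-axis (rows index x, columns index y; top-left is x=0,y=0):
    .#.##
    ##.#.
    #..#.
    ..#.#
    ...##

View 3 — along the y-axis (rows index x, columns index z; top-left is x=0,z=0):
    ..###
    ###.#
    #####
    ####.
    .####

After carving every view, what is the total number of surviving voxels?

|visual hull| = 29

before carving: 125 voxels (5×5×5)
[1] x-view keeps 14 columns → grid now 70
[2] z-view keeps 12 columns → grid now 36
[3] y-view keeps 20 columns → grid now 29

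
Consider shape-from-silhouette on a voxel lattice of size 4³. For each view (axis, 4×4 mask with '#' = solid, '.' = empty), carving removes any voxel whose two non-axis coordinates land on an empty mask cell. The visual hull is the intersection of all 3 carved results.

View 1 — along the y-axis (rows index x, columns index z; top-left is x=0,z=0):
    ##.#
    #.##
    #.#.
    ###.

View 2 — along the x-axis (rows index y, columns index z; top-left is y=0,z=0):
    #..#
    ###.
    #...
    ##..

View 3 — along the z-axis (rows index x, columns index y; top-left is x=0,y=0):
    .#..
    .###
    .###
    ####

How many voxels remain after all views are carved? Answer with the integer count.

full grid |V| = 64
  1. axis=1 (XZ plane), |mask|=11  ⇒  voxels=44
  2. axis=0 (YZ plane), |mask|=8  ⇒  voxels=25
  3. axis=2 (XY plane), |mask|=11  ⇒  voxels=17

17 voxels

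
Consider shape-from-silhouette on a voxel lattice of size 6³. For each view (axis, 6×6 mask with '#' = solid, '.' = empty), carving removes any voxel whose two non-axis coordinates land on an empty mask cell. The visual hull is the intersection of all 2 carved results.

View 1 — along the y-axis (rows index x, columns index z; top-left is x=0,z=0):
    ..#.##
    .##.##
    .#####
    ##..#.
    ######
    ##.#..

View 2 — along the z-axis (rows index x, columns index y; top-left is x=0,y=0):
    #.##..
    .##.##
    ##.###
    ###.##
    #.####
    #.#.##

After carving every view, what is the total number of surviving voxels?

initial block: 6^3 = 216
carve view 1 (along y, XZ-mask fill 24/36): 144 voxels remain
carve view 2 (along z, XY-mask fill 26/36): 107 voxels remain

|visual hull| = 107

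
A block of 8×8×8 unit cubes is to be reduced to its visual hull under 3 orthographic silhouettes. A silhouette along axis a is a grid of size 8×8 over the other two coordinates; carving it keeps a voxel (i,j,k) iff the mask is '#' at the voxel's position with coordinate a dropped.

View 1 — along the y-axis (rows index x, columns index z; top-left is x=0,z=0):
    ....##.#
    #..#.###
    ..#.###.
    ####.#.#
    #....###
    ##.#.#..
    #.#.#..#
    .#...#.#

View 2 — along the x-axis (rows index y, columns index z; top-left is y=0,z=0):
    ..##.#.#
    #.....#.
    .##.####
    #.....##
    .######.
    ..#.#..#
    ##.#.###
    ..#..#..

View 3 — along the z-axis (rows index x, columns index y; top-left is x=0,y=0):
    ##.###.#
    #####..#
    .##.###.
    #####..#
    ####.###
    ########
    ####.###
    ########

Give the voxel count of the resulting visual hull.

start: 8×8×8 = 512 voxels
carve view 1 (along y, XZ-mask fill 33/64): 264 voxels remain
carve view 2 (along x, YZ-mask fill 32/64): 137 voxels remain
carve view 3 (along z, XY-mask fill 53/64): 110 voxels remain

voxel count = 110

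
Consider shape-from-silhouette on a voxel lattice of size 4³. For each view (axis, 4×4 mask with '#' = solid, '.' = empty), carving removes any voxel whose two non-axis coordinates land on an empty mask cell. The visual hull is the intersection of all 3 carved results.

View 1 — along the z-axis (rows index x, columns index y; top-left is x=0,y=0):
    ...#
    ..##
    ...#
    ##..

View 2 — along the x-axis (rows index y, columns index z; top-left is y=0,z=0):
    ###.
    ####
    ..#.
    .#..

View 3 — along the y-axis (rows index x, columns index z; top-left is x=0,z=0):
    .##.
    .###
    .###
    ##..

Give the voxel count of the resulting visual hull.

full grid |V| = 64
step 1: project along z, AND mask (6/16) → |grid| = 24
step 2: project along x, AND mask (9/16) → |grid| = 11
step 3: project along y, AND mask (10/16) → |grid| = 8

voxel count = 8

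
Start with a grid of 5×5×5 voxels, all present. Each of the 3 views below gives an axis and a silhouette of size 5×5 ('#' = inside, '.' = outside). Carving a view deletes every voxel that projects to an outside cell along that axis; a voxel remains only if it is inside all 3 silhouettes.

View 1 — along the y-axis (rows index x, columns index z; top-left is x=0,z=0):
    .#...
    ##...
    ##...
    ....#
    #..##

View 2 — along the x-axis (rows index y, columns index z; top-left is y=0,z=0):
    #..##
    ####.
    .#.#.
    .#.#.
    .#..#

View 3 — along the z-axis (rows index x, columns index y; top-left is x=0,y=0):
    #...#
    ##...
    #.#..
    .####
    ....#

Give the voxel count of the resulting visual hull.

initial block: 5^3 = 125
step 1: project along y, AND mask (9/25) → |grid| = 45
step 2: project along x, AND mask (13/25) → |grid| = 26
step 3: project along z, AND mask (11/25) → |grid| = 8

|visual hull| = 8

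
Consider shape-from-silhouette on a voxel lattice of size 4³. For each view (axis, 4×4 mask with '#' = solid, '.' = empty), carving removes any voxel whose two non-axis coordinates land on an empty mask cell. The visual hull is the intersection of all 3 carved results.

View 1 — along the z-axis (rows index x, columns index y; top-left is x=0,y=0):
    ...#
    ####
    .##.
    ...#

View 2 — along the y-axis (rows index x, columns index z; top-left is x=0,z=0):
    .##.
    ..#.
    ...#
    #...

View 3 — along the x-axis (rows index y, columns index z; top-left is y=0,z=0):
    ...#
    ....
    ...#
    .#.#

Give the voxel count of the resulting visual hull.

full grid |V| = 64
V1 z: intersect with XY mask (8 set) -- 32 left
V2 y: intersect with XZ mask (5 set) -- 9 left
V3 x: intersect with YZ mask (4 set) -- 2 left

2 voxels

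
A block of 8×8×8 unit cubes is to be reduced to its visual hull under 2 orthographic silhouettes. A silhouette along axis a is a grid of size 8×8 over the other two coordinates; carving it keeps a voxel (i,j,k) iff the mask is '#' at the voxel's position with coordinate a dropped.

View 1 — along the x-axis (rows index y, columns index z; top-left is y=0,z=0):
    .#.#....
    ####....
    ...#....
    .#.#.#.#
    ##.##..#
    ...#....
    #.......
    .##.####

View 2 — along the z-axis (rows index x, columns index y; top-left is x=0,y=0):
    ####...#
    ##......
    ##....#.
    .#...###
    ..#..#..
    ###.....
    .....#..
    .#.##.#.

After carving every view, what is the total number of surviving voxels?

before carving: 512 voxels (8×8×8)
[1] x-view keeps 24 columns → grid now 192
[2] z-view keeps 24 columns → grid now 66

66 voxels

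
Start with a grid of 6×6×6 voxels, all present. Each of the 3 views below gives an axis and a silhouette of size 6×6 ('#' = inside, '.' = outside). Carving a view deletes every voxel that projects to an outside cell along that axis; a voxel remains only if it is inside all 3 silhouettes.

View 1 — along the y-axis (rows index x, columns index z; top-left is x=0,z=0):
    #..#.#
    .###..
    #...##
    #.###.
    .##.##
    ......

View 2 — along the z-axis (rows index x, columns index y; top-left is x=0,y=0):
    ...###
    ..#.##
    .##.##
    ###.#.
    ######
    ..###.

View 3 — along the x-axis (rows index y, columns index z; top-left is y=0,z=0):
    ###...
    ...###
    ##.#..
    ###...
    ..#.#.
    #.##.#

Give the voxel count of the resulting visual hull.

voxel count = 34

start: 6×6×6 = 216 voxels
  1. axis=1 (XZ plane), |mask|=17  ⇒  voxels=102
  2. axis=2 (XY plane), |mask|=23  ⇒  voxels=70
  3. axis=0 (YZ plane), |mask|=18  ⇒  voxels=34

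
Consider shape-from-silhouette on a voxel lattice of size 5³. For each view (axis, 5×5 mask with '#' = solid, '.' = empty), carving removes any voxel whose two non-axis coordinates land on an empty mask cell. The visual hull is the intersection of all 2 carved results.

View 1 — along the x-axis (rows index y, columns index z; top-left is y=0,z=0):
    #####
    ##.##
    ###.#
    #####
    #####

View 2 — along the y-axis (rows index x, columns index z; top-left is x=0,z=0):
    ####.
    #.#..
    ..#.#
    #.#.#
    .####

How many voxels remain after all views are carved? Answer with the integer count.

start: 5×5×5 = 125 voxels
  1. axis=0 (YZ plane), |mask|=23  ⇒  voxels=115
  2. axis=1 (XZ plane), |mask|=15  ⇒  voxels=68

|visual hull| = 68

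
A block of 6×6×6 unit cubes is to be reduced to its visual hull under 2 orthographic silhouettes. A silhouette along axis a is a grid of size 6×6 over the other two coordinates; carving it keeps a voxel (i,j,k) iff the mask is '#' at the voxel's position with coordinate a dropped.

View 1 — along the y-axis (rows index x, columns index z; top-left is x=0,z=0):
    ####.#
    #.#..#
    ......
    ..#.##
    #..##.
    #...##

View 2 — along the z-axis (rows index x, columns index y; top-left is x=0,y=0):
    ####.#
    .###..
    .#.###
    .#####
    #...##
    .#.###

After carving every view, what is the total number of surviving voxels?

70 voxels

initial block: 6^3 = 216
  1. axis=1 (XZ plane), |mask|=17  ⇒  voxels=102
  2. axis=2 (XY plane), |mask|=24  ⇒  voxels=70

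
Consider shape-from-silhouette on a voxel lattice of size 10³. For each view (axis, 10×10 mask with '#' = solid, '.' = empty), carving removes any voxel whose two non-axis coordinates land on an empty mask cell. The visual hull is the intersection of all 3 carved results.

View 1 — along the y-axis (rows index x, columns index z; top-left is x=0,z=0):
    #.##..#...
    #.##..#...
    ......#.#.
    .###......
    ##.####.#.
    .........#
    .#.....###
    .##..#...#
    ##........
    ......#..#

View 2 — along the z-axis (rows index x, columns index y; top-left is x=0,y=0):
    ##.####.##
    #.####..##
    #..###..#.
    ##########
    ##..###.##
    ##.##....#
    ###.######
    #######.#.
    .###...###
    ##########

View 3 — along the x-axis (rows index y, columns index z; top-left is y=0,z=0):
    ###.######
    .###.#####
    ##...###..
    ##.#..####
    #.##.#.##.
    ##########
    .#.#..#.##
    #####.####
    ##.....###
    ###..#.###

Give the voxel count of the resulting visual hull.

start: 10×10×10 = 1000 voxels
carve view 1 (along y, XZ-mask fill 33/100): 330 voxels remain
carve view 2 (along z, XY-mask fill 75/100): 254 voxels remain
carve view 3 (along x, YZ-mask fill 71/100): 184 voxels remain

|visual hull| = 184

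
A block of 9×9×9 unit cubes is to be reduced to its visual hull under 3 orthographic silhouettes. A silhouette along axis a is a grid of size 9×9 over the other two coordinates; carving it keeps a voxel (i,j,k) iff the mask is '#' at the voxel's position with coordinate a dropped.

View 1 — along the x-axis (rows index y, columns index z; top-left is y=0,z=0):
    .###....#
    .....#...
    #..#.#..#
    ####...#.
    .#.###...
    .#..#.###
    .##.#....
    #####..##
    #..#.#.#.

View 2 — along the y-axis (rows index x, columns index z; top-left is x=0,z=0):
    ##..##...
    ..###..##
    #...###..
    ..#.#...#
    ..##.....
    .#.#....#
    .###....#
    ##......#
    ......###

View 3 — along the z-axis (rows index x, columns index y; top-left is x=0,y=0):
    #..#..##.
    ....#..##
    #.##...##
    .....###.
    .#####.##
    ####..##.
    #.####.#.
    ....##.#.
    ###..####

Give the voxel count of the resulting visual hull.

|visual hull| = 80

start: 9×9×9 = 729 voxels
step 1: project along x, AND mask (37/81) → |grid| = 333
step 2: project along y, AND mask (31/81) → |grid| = 134
step 3: project along z, AND mask (44/81) → |grid| = 80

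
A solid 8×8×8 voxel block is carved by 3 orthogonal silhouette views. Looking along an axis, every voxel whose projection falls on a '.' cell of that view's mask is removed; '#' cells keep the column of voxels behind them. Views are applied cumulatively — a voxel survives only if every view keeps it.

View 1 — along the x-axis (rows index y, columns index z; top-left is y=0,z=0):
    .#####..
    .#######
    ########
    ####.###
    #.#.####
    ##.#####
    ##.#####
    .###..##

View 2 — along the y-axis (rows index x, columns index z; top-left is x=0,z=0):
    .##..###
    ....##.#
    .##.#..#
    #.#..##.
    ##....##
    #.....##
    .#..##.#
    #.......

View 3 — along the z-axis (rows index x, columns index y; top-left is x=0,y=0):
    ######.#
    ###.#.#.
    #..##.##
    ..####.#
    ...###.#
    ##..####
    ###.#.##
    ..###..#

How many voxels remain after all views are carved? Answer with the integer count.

full grid |V| = 512
  1. axis=0 (YZ plane), |mask|=52  ⇒  voxels=416
  2. axis=1 (XZ plane), |mask|=28  ⇒  voxels=182
  3. axis=2 (XY plane), |mask|=42  ⇒  voxels=126

|visual hull| = 126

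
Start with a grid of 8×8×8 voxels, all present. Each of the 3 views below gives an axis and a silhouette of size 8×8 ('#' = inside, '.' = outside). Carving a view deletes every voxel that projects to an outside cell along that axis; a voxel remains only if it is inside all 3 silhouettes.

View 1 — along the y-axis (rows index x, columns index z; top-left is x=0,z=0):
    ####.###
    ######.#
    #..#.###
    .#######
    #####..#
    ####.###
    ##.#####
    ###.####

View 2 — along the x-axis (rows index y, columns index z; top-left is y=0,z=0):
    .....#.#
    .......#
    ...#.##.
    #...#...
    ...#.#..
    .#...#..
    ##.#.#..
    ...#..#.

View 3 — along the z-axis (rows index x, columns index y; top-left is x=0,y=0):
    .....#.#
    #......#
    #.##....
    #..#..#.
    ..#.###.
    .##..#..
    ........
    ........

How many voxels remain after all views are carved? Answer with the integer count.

full grid |V| = 512
  1. axis=1 (XZ plane), |mask|=53  ⇒  voxels=424
  2. axis=0 (YZ plane), |mask|=18  ⇒  voxels=124
  3. axis=2 (XY plane), |mask|=17  ⇒  voxels=31

31 voxels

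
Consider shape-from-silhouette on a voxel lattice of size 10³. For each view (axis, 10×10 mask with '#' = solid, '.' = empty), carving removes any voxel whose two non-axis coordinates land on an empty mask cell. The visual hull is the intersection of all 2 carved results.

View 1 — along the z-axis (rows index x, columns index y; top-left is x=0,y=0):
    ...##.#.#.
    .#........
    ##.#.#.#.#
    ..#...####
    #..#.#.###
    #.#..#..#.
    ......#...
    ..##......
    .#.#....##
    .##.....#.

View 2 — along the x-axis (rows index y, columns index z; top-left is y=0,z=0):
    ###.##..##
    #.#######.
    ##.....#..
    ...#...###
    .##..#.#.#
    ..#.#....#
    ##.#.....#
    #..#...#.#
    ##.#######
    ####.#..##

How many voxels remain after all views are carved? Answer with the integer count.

initial block: 10^3 = 1000
V1 z: intersect with XY mask (36 set) -- 360 left
V2 x: intersect with YZ mask (54 set) -- 205 left

voxel count = 205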